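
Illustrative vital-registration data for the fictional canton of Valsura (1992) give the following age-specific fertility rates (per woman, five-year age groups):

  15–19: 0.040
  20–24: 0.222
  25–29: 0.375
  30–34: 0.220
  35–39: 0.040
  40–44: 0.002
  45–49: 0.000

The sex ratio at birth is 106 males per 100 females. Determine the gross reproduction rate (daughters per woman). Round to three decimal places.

Proportion female at birth = 100 / (100 + 106) = 0.48544.
Sum of ASFRs = 0.040 + 0.222 + 0.375 + 0.220 + 0.040 + 0.002 + 0.000 = 0.899
TFR = 5 × 0.899 = 4.495
GRR = 0.48544 × 4.495 = 2.18205

2.182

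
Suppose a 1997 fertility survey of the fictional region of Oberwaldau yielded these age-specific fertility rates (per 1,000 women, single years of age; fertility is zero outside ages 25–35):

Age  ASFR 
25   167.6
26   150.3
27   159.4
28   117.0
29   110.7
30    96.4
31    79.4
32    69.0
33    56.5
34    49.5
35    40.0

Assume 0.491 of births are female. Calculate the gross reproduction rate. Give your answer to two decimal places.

0.54

Proportion female at birth = 0.491.
Sum of ASFRs = 167.6 + 150.3 + 159.4 + 117.0 + 110.7 + 96.4 + 79.4 + 69.0 + 56.5 + 49.5 + 40.0 = 1095.8
TFR = 1095.8 / 1000 = 1.0958
GRR = 0.491 × 1.0958 = 0.53804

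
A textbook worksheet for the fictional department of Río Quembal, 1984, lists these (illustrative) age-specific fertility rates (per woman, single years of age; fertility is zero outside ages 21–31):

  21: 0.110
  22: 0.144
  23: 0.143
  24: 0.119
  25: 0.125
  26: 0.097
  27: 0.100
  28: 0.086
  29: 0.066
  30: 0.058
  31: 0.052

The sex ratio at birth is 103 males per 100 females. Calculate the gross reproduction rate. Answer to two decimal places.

0.54

Proportion female at birth = 100 / (100 + 103) = 0.49261.
Sum of ASFRs = 0.110 + 0.144 + 0.143 + 0.119 + 0.125 + 0.097 + 0.100 + 0.086 + 0.066 + 0.058 + 0.052 = 1.100
TFR = 1.1
GRR = 0.49261 × 1.1 = 0.54187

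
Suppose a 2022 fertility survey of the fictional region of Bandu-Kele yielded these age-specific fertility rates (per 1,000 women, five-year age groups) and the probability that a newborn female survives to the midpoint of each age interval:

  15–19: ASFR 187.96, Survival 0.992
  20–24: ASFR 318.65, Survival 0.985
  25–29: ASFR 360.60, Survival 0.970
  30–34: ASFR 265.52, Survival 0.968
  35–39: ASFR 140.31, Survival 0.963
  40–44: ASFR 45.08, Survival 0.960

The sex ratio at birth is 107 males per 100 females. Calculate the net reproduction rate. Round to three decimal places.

3.105

Proportion female at birth = 100 / (100 + 107) = 0.48309.
Each age group contributes 5 × ASFR × survival:
  15–19: 5 × 187.96/1000 × 0.992 = 0.93228
  20–24: 5 × 318.65/1000 × 0.985 = 1.56935
  25–29: 5 × 360.60/1000 × 0.970 = 1.74891
  30–34: 5 × 265.52/1000 × 0.968 = 1.28512
  35–39: 5 × 140.31/1000 × 0.963 = 0.67559
  40–44: 5 × 45.08/1000 × 0.960 = 0.21638
Sum = 6.42763
NRR = 0.48309 × 6.42763 = 3.10512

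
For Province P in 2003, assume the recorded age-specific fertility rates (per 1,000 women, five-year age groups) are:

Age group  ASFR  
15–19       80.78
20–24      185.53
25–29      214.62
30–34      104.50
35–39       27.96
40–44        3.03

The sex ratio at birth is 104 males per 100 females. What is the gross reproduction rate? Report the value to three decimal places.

1.511

Proportion female at birth = 100 / (100 + 104) = 0.49020.
Sum of ASFRs = 80.78 + 185.53 + 214.62 + 104.50 + 27.96 + 3.03 = 616.42
TFR = 5 × 616.42 / 1000 = 3.0821
GRR = 0.49020 × 3.0821 = 1.51085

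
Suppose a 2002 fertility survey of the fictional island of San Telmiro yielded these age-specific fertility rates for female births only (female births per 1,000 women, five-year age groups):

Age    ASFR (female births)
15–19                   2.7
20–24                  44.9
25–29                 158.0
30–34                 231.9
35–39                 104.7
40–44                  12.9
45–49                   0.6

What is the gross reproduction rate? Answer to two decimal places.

2.78

Sum of female ASFRs = 2.7 + 44.9 + 158.0 + 231.9 + 104.7 + 12.9 + 0.6 = 555.7
GRR = 5 × 555.7 / 1000 = 2.7785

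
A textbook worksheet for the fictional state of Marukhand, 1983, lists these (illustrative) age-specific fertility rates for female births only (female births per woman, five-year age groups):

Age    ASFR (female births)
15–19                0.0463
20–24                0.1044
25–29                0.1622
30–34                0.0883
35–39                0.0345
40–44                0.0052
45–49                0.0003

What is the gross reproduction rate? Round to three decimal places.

2.206

Sum of female ASFRs = 0.0463 + 0.1044 + 0.1622 + 0.0883 + 0.0345 + 0.0052 + 0.0003 = 0.4412
GRR = 5 × 0.4412 = 2.206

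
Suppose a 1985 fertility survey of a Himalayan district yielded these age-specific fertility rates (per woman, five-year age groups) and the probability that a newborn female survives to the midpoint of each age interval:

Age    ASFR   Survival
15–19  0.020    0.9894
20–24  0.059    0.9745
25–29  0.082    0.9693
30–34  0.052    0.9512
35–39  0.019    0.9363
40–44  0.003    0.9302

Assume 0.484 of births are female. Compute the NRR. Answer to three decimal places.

Proportion female at birth = 0.484.
Per-age-group product (5 × ASFR × survival probability):
  15–19: 5 × 0.020 × 0.9894 = 0.09894
  20–24: 5 × 0.059 × 0.9745 = 0.28748
  25–29: 5 × 0.082 × 0.9693 = 0.39741
  30–34: 5 × 0.052 × 0.9512 = 0.24731
  35–39: 5 × 0.019 × 0.9363 = 0.08895
  40–44: 5 × 0.003 × 0.9302 = 0.01395
Sum = 1.13404
NRR = 0.484 × 1.13404 = 0.54888

0.549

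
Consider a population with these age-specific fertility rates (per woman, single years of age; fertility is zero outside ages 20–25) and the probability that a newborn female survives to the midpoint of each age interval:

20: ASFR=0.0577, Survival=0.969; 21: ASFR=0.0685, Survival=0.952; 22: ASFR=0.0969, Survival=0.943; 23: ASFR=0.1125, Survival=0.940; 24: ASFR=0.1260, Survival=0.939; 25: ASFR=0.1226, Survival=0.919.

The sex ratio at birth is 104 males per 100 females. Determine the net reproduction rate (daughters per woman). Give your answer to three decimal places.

0.269

Proportion female at birth = 100 / (100 + 104) = 0.49020.
Weighting each age-specific rate by interval width and survival:
  20: 1 × 0.0577 × 0.969 = 0.05591
  21: 1 × 0.0685 × 0.952 = 0.06521
  22: 1 × 0.0969 × 0.943 = 0.09138
  23: 1 × 0.1125 × 0.940 = 0.10575
  24: 1 × 0.1260 × 0.939 = 0.11831
  25: 1 × 0.1226 × 0.919 = 0.11267
Sum = 0.54923
NRR = 0.49020 × 0.54923 = 0.26923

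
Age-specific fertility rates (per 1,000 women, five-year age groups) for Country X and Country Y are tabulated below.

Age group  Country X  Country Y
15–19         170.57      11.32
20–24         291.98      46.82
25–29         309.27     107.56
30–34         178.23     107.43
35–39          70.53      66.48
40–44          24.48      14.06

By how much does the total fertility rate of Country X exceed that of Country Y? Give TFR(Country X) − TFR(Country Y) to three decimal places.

Country X:
  Sum of ASFRs = 170.57 + 291.98 + 309.27 + 178.23 + 70.53 + 24.48 = 1045.06
  TFR = 5 × 1045.06 / 1000 = 5.2253
Country Y:
  Sum of ASFRs = 11.32 + 46.82 + 107.56 + 107.43 + 66.48 + 14.06 = 353.67
  TFR = 5 × 353.67 / 1000 = 1.76835
Difference = 5.2253 − 1.76835 = 3.45695

3.457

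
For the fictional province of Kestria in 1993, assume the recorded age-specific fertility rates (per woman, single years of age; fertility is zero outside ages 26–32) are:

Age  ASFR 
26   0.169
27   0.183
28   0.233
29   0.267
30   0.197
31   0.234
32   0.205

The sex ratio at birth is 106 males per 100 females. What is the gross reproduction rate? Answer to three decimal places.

0.722

Proportion female at birth = 100 / (100 + 106) = 0.48544.
Sum of ASFRs = 0.169 + 0.183 + 0.233 + 0.267 + 0.197 + 0.234 + 0.205 = 1.488
TFR = 1.488
GRR = 0.48544 × 1.488 = 0.72233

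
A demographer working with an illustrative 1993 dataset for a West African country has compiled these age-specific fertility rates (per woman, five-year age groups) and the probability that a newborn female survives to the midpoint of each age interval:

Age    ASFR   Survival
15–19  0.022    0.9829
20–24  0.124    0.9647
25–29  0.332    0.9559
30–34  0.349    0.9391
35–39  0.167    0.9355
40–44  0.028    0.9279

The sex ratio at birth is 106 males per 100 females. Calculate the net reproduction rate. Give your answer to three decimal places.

2.351

Proportion female at birth = 100 / (100 + 106) = 0.48544.
Per-age-group product (5 × ASFR × survival probability):
  15–19: 5 × 0.022 × 0.9829 = 0.10812
  20–24: 5 × 0.124 × 0.9647 = 0.59811
  25–29: 5 × 0.332 × 0.9559 = 1.58679
  30–34: 5 × 0.349 × 0.9391 = 1.63873
  35–39: 5 × 0.167 × 0.9355 = 0.78114
  40–44: 5 × 0.028 × 0.9279 = 0.12991
Sum = 4.84280
NRR = 0.48544 × 4.84280 = 2.35089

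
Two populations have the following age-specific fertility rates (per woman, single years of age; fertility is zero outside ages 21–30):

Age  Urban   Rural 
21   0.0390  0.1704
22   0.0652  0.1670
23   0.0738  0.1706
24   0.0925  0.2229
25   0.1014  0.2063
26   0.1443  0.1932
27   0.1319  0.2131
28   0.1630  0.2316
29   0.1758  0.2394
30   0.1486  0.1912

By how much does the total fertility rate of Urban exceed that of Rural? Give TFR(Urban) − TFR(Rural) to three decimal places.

-0.870

Urban:
  Sum of ASFRs = 0.0390 + 0.0652 + 0.0738 + 0.0925 + 0.1014 + 0.1443 + 0.1319 + 0.1630 + 0.1758 + 0.1486 = 1.1355
  TFR = 1.1355
Rural:
  Sum of ASFRs = 0.1704 + 0.1670 + 0.1706 + 0.2229 + 0.2063 + 0.1932 + 0.2131 + 0.2316 + 0.2394 + 0.1912 = 2.0057
  TFR = 2.0057
Difference = 1.1355 − 2.0057 = -0.8702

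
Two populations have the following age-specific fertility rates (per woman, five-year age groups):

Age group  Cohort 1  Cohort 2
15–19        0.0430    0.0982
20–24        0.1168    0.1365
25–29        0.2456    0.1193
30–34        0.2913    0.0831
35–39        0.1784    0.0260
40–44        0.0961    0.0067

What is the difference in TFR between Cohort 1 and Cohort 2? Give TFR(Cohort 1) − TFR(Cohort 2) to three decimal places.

Cohort 1:
  Sum of ASFRs = 0.0430 + 0.1168 + 0.2456 + 0.2913 + 0.1784 + 0.0961 = 0.9712
  TFR = 5 × 0.9712 = 4.856
Cohort 2:
  Sum of ASFRs = 0.0982 + 0.1365 + 0.1193 + 0.0831 + 0.0260 + 0.0067 = 0.4698
  TFR = 5 × 0.4698 = 2.349
Difference = 4.856 − 2.349 = 2.507

2.507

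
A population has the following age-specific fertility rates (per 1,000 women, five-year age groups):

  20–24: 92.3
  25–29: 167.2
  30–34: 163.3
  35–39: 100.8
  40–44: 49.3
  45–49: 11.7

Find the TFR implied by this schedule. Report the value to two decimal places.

Sum of ASFRs = 92.3 + 167.2 + 163.3 + 100.8 + 49.3 + 11.7 = 584.6
TFR = 5 × 584.6 / 1000 = 2.923

2.92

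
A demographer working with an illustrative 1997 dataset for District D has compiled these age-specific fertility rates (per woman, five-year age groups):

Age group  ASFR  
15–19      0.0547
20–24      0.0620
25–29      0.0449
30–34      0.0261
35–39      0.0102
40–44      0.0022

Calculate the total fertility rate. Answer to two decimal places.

1.00

Sum of ASFRs = 0.0547 + 0.0620 + 0.0449 + 0.0261 + 0.0102 + 0.0022 = 0.2001
TFR = 5 × 0.2001 = 1.0005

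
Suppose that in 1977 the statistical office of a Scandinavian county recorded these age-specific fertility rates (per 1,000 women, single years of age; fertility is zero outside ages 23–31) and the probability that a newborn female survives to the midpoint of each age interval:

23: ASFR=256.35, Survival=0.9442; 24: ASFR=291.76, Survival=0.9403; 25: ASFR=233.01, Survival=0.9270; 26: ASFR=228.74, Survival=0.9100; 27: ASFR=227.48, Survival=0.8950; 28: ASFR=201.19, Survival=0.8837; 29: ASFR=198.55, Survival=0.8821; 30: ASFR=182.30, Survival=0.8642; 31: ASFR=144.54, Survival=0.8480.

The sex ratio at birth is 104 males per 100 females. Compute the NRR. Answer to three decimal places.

0.871

Proportion female at birth = 100 / (100 + 104) = 0.49020.
Each age group contributes 1 × ASFR × survival:
  23: 1 × 256.35/1000 × 0.9442 = 0.24205
  24: 1 × 291.76/1000 × 0.9403 = 0.27434
  25: 1 × 233.01/1000 × 0.9270 = 0.21600
  26: 1 × 228.74/1000 × 0.9100 = 0.20815
  27: 1 × 227.48/1000 × 0.8950 = 0.20359
  28: 1 × 201.19/1000 × 0.8837 = 0.17779
  29: 1 × 198.55/1000 × 0.8821 = 0.17514
  30: 1 × 182.30/1000 × 0.8642 = 0.15754
  31: 1 × 144.54/1000 × 0.8480 = 0.12257
Sum = 1.77717
NRR = 0.49020 × 1.77717 = 0.87117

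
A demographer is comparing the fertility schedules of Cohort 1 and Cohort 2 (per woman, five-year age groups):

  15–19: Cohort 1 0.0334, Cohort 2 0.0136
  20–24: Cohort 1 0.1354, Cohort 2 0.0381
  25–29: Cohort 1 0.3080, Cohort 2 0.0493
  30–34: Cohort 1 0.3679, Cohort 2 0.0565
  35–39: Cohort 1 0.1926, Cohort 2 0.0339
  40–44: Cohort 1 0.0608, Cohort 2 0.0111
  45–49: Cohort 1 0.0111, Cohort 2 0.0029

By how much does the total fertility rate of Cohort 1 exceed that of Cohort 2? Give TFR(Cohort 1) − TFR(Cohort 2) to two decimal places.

Cohort 1:
  Sum of ASFRs = 0.0334 + 0.1354 + 0.3080 + 0.3679 + 0.1926 + 0.0608 + 0.0111 = 1.1092
  TFR = 5 × 1.1092 = 5.546
Cohort 2:
  Sum of ASFRs = 0.0136 + 0.0381 + 0.0493 + 0.0565 + 0.0339 + 0.0111 + 0.0029 = 0.2054
  TFR = 5 × 0.2054 = 1.027
Difference = 5.546 − 1.027 = 4.519

4.52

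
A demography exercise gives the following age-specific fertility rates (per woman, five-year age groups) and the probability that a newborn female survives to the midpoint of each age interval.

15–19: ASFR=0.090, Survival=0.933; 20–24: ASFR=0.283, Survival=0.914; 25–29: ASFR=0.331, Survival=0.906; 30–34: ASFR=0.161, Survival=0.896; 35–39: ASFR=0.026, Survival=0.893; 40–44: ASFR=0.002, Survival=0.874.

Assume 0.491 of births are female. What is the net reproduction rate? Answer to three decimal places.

1.993

Proportion female at birth = 0.491.
Survival-weighted fertility by age (5·fₓ·Sₓ):
  15–19: 5 × 0.090 × 0.933 = 0.41985
  20–24: 5 × 0.283 × 0.914 = 1.29331
  25–29: 5 × 0.331 × 0.906 = 1.49943
  30–34: 5 × 0.161 × 0.896 = 0.72128
  35–39: 5 × 0.026 × 0.893 = 0.11609
  40–44: 5 × 0.002 × 0.874 = 0.00874
Sum = 4.05870
NRR = 0.491 × 4.05870 = 1.99282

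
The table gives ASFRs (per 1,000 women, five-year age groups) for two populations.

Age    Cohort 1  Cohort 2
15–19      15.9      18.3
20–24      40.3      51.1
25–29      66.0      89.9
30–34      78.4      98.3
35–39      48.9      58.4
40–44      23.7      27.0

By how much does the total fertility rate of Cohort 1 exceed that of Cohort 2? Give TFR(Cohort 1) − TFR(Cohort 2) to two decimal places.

Cohort 1:
  Sum of ASFRs = 15.9 + 40.3 + 66.0 + 78.4 + 48.9 + 23.7 = 273.2
  TFR = 5 × 273.2 / 1000 = 1.366
Cohort 2:
  Sum of ASFRs = 18.3 + 51.1 + 89.9 + 98.3 + 58.4 + 27.0 = 343.0
  TFR = 5 × 343.0 / 1000 = 1.715
Difference = 1.366 − 1.715 = -0.349

-0.35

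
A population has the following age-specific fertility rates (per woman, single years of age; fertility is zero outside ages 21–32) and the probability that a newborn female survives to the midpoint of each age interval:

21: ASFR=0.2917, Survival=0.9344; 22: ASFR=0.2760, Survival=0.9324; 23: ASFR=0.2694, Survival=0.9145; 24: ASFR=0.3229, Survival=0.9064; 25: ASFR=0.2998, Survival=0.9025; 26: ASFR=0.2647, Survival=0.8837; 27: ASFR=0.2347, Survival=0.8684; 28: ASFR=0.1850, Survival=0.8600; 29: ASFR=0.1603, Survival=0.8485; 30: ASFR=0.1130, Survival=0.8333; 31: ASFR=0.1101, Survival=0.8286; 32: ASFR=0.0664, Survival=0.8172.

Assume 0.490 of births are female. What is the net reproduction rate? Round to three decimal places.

1.133

Proportion female at birth = 0.490.
Weighting each age-specific rate by interval width and survival:
  21: 1 × 0.2917 × 0.9344 = 0.27256
  22: 1 × 0.2760 × 0.9324 = 0.25734
  23: 1 × 0.2694 × 0.9145 = 0.24637
  24: 1 × 0.3229 × 0.9064 = 0.29268
  25: 1 × 0.2998 × 0.9025 = 0.27057
  26: 1 × 0.2647 × 0.8837 = 0.23392
  27: 1 × 0.2347 × 0.8684 = 0.20381
  28: 1 × 0.1850 × 0.8600 = 0.15910
  29: 1 × 0.1603 × 0.8485 = 0.13601
  30: 1 × 0.1130 × 0.8333 = 0.09416
  31: 1 × 0.1101 × 0.8286 = 0.09123
  32: 1 × 0.0664 × 0.8172 = 0.05426
Sum = 2.31201
NRR = 0.490 × 2.31201 = 1.13288
NRR > 1, so each generation more than replaces itself.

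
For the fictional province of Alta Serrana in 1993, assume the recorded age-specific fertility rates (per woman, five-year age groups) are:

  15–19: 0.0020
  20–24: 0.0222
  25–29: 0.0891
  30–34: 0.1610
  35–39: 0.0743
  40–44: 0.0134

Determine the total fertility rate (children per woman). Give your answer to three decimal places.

Sum of ASFRs = 0.0020 + 0.0222 + 0.0891 + 0.1610 + 0.0743 + 0.0134 = 0.3620
TFR = 5 × 0.3620 = 1.81

1.810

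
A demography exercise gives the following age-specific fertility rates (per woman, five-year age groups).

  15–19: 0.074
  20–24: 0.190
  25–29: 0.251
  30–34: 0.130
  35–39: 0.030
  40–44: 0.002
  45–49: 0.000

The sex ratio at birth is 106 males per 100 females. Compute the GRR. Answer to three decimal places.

1.643

Proportion female at birth = 100 / (100 + 106) = 0.48544.
Sum of ASFRs = 0.074 + 0.190 + 0.251 + 0.130 + 0.030 + 0.002 + 0.000 = 0.677
TFR = 5 × 0.677 = 3.385
GRR = 0.48544 × 3.385 = 1.64321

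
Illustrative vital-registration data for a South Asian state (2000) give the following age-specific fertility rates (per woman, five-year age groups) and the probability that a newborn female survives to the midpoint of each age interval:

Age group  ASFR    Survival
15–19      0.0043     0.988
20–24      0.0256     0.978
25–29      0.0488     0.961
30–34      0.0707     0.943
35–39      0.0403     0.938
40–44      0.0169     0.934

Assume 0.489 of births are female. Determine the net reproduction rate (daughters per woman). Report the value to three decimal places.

Proportion female at birth = 0.489.
Per-age-group product (5 × ASFR × survival probability):
  15–19: 5 × 0.0043 × 0.988 = 0.02124
  20–24: 5 × 0.0256 × 0.978 = 0.12518
  25–29: 5 × 0.0488 × 0.961 = 0.23448
  30–34: 5 × 0.0707 × 0.943 = 0.33335
  35–39: 5 × 0.0403 × 0.938 = 0.18901
  40–44: 5 × 0.0169 × 0.934 = 0.07892
Sum = 0.98218
NRR = 0.489 × 0.98218 = 0.48029

0.480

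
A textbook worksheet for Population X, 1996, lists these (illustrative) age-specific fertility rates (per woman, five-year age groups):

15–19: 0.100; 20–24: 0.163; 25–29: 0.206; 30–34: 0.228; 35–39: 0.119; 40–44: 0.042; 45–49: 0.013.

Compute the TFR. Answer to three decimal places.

Sum of ASFRs = 0.100 + 0.163 + 0.206 + 0.228 + 0.119 + 0.042 + 0.013 = 0.871
TFR = 5 × 0.871 = 4.355

4.355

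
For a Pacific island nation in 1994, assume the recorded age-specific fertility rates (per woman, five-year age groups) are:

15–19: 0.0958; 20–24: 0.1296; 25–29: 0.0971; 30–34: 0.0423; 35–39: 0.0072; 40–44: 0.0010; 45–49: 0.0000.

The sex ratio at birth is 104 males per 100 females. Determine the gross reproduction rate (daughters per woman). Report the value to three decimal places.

0.914

Proportion female at birth = 100 / (100 + 104) = 0.49020.
Sum of ASFRs = 0.0958 + 0.1296 + 0.0971 + 0.0423 + 0.0072 + 0.0010 + 0.0000 = 0.3730
TFR = 5 × 0.3730 = 1.865
GRR = 0.49020 × 1.865 = 0.91422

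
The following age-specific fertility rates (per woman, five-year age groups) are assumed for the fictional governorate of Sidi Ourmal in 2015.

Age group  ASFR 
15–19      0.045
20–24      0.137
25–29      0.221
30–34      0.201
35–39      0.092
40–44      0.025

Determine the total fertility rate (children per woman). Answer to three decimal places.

3.605

Sum of ASFRs = 0.045 + 0.137 + 0.221 + 0.201 + 0.092 + 0.025 = 0.721
TFR = 5 × 0.721 = 3.605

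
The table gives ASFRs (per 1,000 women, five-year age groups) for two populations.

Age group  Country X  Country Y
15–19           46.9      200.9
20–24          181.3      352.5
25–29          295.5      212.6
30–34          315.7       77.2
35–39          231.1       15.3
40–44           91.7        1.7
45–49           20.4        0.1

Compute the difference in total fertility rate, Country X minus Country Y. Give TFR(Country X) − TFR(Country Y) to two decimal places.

1.61

Country X:
  Sum of ASFRs = 46.9 + 181.3 + 295.5 + 315.7 + 231.1 + 91.7 + 20.4 = 1182.6
  TFR = 5 × 1182.6 / 1000 = 5.913
Country Y:
  Sum of ASFRs = 200.9 + 352.5 + 212.6 + 77.2 + 15.3 + 1.7 + 0.1 = 860.3
  TFR = 5 × 860.3 / 1000 = 4.3015
Difference = 5.913 − 4.3015 = 1.6115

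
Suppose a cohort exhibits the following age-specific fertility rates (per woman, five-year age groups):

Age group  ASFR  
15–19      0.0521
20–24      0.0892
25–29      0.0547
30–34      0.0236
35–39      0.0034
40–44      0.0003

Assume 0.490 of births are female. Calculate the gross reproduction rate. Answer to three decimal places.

0.547

Proportion female at birth = 0.490.
Sum of ASFRs = 0.0521 + 0.0892 + 0.0547 + 0.0236 + 0.0034 + 0.0003 = 0.2233
TFR = 5 × 0.2233 = 1.1165
GRR = 0.490 × 1.1165 = 0.54709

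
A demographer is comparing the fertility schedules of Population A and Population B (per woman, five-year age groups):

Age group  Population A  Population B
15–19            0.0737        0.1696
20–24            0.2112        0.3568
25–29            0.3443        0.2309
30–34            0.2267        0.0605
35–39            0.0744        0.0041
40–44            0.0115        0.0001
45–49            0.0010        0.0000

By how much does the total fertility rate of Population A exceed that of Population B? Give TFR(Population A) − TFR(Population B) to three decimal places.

Population A:
  Sum of ASFRs = 0.0737 + 0.2112 + 0.3443 + 0.2267 + 0.0744 + 0.0115 + 0.0010 = 0.9428
  TFR = 5 × 0.9428 = 4.714
Population B:
  Sum of ASFRs = 0.1696 + 0.3568 + 0.2309 + 0.0605 + 0.0041 + 0.0001 + 0.0000 = 0.8220
  TFR = 5 × 0.8220 = 4.11
Difference = 4.714 − 4.11 = 0.604

0.604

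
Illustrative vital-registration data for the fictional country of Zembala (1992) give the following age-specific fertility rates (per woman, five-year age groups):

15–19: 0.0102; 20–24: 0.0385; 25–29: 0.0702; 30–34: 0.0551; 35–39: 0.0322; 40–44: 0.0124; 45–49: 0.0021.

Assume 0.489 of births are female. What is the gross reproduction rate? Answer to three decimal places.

Proportion female at birth = 0.489.
Sum of ASFRs = 0.0102 + 0.0385 + 0.0702 + 0.0551 + 0.0322 + 0.0124 + 0.0021 = 0.2207
TFR = 5 × 0.2207 = 1.1035
GRR = 0.489 × 1.1035 = 0.53961

0.540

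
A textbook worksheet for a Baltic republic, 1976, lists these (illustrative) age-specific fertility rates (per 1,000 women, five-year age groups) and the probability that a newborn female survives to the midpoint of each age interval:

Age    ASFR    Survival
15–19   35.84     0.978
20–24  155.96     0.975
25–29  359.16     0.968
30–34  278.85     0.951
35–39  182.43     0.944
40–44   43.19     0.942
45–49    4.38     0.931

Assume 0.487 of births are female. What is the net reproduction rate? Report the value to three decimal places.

2.476

Proportion female at birth = 0.487.
Survival-weighted fertility by age (5·fₓ·Sₓ):
  15–19: 5 × 35.84/1000 × 0.978 = 0.17526
  20–24: 5 × 155.96/1000 × 0.975 = 0.76031
  25–29: 5 × 359.16/1000 × 0.968 = 1.73833
  30–34: 5 × 278.85/1000 × 0.951 = 1.32593
  35–39: 5 × 182.43/1000 × 0.944 = 0.86107
  40–44: 5 × 43.19/1000 × 0.942 = 0.20342
  45–49: 5 × 4.38/1000 × 0.931 = 0.02039
Sum = 5.08471
NRR = 0.487 × 5.08471 = 2.47625
NRR > 1, so each generation more than replaces itself.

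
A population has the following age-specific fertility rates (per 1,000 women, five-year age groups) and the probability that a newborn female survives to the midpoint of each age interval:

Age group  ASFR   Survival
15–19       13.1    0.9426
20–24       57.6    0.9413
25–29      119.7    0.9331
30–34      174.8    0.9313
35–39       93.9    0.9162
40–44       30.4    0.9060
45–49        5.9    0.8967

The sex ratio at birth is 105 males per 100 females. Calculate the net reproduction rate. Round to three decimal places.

Proportion female at birth = 100 / (100 + 105) = 0.48780.
Weighting each age-specific rate by interval width and survival:
  15–19: 5 × 13.1/1000 × 0.9426 = 0.06174
  20–24: 5 × 57.6/1000 × 0.9413 = 0.27109
  25–29: 5 × 119.7/1000 × 0.9331 = 0.55846
  30–34: 5 × 174.8/1000 × 0.9313 = 0.81396
  35–39: 5 × 93.9/1000 × 0.9162 = 0.43016
  40–44: 5 × 30.4/1000 × 0.9060 = 0.13771
  45–49: 5 × 5.9/1000 × 0.8967 = 0.02645
Sum = 2.29957
NRR = 0.48780 × 2.29957 = 1.12173
NRR > 1, so each generation more than replaces itself.

1.122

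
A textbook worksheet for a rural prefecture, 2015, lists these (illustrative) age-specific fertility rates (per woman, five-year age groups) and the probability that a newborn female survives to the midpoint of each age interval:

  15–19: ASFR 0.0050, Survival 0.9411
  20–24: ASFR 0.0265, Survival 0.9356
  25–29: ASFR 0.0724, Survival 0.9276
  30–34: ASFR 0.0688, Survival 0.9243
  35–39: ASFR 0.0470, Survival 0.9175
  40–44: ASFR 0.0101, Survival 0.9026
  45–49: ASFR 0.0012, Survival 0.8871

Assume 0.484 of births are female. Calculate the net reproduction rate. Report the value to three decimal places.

Proportion female at birth = 0.484.
Each age group contributes 5 × ASFR × survival:
  15–19: 5 × 0.0050 × 0.9411 = 0.02353
  20–24: 5 × 0.0265 × 0.9356 = 0.12397
  25–29: 5 × 0.0724 × 0.9276 = 0.33579
  30–34: 5 × 0.0688 × 0.9243 = 0.31796
  35–39: 5 × 0.0470 × 0.9175 = 0.21561
  40–44: 5 × 0.0101 × 0.9026 = 0.04558
  45–49: 5 × 0.0012 × 0.8871 = 0.00532
Sum = 1.06776
NRR = 0.484 × 1.06776 = 0.51680

0.517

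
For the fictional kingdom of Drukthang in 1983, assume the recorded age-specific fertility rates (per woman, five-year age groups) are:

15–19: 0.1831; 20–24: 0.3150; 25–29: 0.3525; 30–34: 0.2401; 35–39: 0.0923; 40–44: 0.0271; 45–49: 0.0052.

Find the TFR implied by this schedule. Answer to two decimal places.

Sum of ASFRs = 0.1831 + 0.3150 + 0.3525 + 0.2401 + 0.0923 + 0.0271 + 0.0052 = 1.2153
TFR = 5 × 1.2153 = 6.0765

6.08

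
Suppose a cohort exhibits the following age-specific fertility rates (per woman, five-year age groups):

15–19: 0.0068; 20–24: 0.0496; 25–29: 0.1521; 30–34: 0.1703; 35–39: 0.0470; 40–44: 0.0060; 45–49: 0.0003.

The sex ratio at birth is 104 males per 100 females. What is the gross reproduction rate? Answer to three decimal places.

Proportion female at birth = 100 / (100 + 104) = 0.49020.
Sum of ASFRs = 0.0068 + 0.0496 + 0.1521 + 0.1703 + 0.0470 + 0.0060 + 0.0003 = 0.4321
TFR = 5 × 0.4321 = 2.1605
GRR = 0.49020 × 2.1605 = 1.05908

1.059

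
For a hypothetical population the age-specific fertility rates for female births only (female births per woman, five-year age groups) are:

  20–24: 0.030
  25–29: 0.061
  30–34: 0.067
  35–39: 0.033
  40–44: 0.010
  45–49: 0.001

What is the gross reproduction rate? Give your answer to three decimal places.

1.010

Sum of female ASFRs = 0.030 + 0.061 + 0.067 + 0.033 + 0.010 + 0.001 = 0.202
GRR = 5 × 0.202 = 1.01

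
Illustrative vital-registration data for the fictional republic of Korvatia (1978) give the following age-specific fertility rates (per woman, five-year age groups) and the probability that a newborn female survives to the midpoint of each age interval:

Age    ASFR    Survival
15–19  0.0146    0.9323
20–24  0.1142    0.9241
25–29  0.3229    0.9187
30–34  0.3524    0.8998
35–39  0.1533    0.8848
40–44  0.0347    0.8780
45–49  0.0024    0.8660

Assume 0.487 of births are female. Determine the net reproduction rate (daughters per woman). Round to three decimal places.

2.194

Proportion female at birth = 0.487.
Each age group contributes 5 × ASFR × survival:
  15–19: 5 × 0.0146 × 0.9323 = 0.06806
  20–24: 5 × 0.1142 × 0.9241 = 0.52766
  25–29: 5 × 0.3229 × 0.9187 = 1.48324
  30–34: 5 × 0.3524 × 0.8998 = 1.58545
  35–39: 5 × 0.1533 × 0.8848 = 0.67820
  40–44: 5 × 0.0347 × 0.8780 = 0.15233
  45–49: 5 × 0.0024 × 0.8660 = 0.01039
Sum = 4.50533
NRR = 0.487 × 4.50533 = 2.19410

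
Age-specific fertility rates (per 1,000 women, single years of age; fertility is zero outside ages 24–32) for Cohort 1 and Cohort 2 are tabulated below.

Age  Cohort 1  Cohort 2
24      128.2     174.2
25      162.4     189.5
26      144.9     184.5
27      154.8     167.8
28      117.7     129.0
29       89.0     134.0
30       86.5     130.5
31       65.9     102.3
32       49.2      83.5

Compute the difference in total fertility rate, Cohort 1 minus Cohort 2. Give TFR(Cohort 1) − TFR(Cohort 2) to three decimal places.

Cohort 1:
  Sum of ASFRs = 128.2 + 162.4 + 144.9 + 154.8 + 117.7 + 89.0 + 86.5 + 65.9 + 49.2 = 998.6
  TFR = 998.6 / 1000 = 0.9986
Cohort 2:
  Sum of ASFRs = 174.2 + 189.5 + 184.5 + 167.8 + 129.0 + 134.0 + 130.5 + 102.3 + 83.5 = 1295.3
  TFR = 1295.3 / 1000 = 1.2953
Difference = 0.9986 − 1.2953 = -0.2967

-0.297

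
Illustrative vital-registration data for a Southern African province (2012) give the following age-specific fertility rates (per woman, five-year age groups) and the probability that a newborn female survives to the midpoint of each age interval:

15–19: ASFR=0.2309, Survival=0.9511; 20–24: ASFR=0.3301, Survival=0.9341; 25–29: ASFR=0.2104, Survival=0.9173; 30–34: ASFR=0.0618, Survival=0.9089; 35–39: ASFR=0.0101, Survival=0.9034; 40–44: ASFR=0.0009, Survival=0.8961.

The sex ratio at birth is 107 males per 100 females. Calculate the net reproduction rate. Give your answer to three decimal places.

1.901

Proportion female at birth = 100 / (100 + 107) = 0.48309.
Per-age-group product (5 × ASFR × survival probability):
  15–19: 5 × 0.2309 × 0.9511 = 1.09804
  20–24: 5 × 0.3301 × 0.9341 = 1.54173
  25–29: 5 × 0.2104 × 0.9173 = 0.96500
  30–34: 5 × 0.0618 × 0.9089 = 0.28085
  35–39: 5 × 0.0101 × 0.9034 = 0.04562
  40–44: 5 × 0.0009 × 0.8961 = 0.00403
Sum = 3.93527
NRR = 0.48309 × 3.93527 = 1.90109
With NRR above 1 the population is above replacement fertility.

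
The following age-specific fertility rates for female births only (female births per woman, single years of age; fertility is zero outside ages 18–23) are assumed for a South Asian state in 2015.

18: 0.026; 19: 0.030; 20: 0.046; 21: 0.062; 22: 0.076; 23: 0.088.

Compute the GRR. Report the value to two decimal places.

0.33

Sum of female ASFRs = 0.026 + 0.030 + 0.046 + 0.062 + 0.076 + 0.088 = 0.328
GRR = 0.328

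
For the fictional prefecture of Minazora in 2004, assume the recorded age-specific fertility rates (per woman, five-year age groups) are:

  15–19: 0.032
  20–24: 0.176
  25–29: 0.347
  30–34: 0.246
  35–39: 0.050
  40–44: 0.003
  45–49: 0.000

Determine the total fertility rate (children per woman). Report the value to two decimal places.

Sum of ASFRs = 0.032 + 0.176 + 0.347 + 0.246 + 0.050 + 0.003 + 0.000 = 0.854
TFR = 5 × 0.854 = 4.27

4.27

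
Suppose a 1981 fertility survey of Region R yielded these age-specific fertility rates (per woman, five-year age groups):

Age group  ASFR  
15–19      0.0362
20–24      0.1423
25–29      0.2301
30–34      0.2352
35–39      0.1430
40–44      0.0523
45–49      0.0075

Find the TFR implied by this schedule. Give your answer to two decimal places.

4.23

Sum of ASFRs = 0.0362 + 0.1423 + 0.2301 + 0.2352 + 0.1430 + 0.0523 + 0.0075 = 0.8466
TFR = 5 × 0.8466 = 4.233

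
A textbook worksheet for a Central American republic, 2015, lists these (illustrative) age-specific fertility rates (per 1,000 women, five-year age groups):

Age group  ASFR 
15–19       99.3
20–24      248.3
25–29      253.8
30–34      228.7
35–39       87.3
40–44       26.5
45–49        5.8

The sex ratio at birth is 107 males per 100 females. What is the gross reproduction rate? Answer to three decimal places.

2.294

Proportion female at birth = 100 / (100 + 107) = 0.48309.
Sum of ASFRs = 99.3 + 248.3 + 253.8 + 228.7 + 87.3 + 26.5 + 5.8 = 949.7
TFR = 5 × 949.7 / 1000 = 4.7485
GRR = 0.48309 × 4.7485 = 2.29395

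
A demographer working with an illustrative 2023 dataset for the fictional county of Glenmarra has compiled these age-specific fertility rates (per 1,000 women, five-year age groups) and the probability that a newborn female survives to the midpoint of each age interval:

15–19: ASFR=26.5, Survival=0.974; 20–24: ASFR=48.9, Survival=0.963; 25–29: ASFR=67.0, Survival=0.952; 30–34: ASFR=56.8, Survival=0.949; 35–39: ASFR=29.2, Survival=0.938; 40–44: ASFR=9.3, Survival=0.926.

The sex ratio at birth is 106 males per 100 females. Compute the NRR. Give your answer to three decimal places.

Proportion female at birth = 100 / (100 + 106) = 0.48544.
Weighting each age-specific rate by interval width and survival:
  15–19: 5 × 26.5/1000 × 0.974 = 0.12906
  20–24: 5 × 48.9/1000 × 0.963 = 0.23545
  25–29: 5 × 67.0/1000 × 0.952 = 0.31892
  30–34: 5 × 56.8/1000 × 0.949 = 0.26952
  35–39: 5 × 29.2/1000 × 0.938 = 0.13695
  40–44: 5 × 9.3/1000 × 0.926 = 0.04306
Sum = 1.13296
NRR = 0.48544 × 1.13296 = 0.54998

0.550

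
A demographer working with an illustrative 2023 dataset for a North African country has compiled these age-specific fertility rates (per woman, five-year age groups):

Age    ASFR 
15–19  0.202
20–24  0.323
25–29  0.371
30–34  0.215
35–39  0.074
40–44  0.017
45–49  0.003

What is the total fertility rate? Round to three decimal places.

Sum of ASFRs = 0.202 + 0.323 + 0.371 + 0.215 + 0.074 + 0.017 + 0.003 = 1.205
TFR = 5 × 1.205 = 6.025

6.025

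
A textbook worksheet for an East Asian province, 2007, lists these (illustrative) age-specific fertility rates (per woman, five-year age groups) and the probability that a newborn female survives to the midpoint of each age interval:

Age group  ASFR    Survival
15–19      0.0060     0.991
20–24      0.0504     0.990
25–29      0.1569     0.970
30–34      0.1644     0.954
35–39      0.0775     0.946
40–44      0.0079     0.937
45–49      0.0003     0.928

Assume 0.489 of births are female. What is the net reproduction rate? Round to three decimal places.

Proportion female at birth = 0.489.
Each age group contributes 5 × ASFR × survival:
  15–19: 5 × 0.0060 × 0.991 = 0.02973
  20–24: 5 × 0.0504 × 0.990 = 0.24948
  25–29: 5 × 0.1569 × 0.970 = 0.76097
  30–34: 5 × 0.1644 × 0.954 = 0.78419
  35–39: 5 × 0.0775 × 0.946 = 0.36658
  40–44: 5 × 0.0079 × 0.937 = 0.03701
  45–49: 5 × 0.0003 × 0.928 = 0.00139
Sum = 2.22935
NRR = 0.489 × 2.22935 = 1.09015

1.090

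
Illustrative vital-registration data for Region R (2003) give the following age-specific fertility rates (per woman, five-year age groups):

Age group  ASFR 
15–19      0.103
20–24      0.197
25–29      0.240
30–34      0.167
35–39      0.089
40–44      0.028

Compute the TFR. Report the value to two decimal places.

4.12

Sum of ASFRs = 0.103 + 0.197 + 0.240 + 0.167 + 0.089 + 0.028 = 0.824
TFR = 5 × 0.824 = 4.12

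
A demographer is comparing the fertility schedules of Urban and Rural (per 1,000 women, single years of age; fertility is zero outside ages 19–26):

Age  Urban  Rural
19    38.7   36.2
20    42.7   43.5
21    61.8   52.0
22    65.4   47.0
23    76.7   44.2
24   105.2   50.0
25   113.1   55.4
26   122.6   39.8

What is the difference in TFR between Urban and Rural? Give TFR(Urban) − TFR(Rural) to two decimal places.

Urban:
  Sum of ASFRs = 38.7 + 42.7 + 61.8 + 65.4 + 76.7 + 105.2 + 113.1 + 122.6 = 626.2
  TFR = 626.2 / 1000 = 0.6262
Rural:
  Sum of ASFRs = 36.2 + 43.5 + 52.0 + 47.0 + 44.2 + 50.0 + 55.4 + 39.8 = 368.1
  TFR = 368.1 / 1000 = 0.3681
Difference = 0.6262 − 0.3681 = 0.2581

0.26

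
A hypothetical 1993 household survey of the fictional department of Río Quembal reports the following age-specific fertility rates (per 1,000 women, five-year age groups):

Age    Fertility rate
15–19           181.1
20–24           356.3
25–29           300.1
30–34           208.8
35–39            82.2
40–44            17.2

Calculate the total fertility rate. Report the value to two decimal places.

5.73

Sum of ASFRs = 181.1 + 356.3 + 300.1 + 208.8 + 82.2 + 17.2 = 1145.7
TFR = 5 × 1145.7 / 1000 = 5.7285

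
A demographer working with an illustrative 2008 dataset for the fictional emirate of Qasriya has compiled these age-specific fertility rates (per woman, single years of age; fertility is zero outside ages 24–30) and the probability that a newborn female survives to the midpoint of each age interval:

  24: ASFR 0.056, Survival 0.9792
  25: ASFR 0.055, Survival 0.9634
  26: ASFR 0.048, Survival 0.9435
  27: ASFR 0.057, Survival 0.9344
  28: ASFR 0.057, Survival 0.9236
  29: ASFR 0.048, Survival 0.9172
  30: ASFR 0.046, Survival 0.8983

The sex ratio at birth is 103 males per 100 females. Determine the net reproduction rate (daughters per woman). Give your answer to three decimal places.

0.170

Proportion female at birth = 100 / (100 + 103) = 0.49261.
Survival-weighted fertility by age (1·fₓ·Sₓ):
  24: 1 × 0.056 × 0.9792 = 0.05484
  25: 1 × 0.055 × 0.9634 = 0.05299
  26: 1 × 0.048 × 0.9435 = 0.04529
  27: 1 × 0.057 × 0.9344 = 0.05326
  28: 1 × 0.057 × 0.9236 = 0.05265
  29: 1 × 0.048 × 0.9172 = 0.04403
  30: 1 × 0.046 × 0.8983 = 0.04132
Sum = 0.34438
NRR = 0.49261 × 0.34438 = 0.16965
With NRR below 1 the population is below replacement fertility.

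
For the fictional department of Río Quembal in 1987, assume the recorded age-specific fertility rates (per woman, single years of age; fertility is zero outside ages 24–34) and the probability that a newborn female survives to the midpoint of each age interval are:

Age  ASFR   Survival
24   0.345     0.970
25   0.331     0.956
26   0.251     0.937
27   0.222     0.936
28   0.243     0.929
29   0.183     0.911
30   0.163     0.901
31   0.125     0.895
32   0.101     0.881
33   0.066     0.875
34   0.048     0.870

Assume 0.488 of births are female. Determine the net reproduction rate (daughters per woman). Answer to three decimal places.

0.944

Proportion female at birth = 0.488.
Weighting each age-specific rate by interval width and survival:
  24: 1 × 0.345 × 0.970 = 0.33465
  25: 1 × 0.331 × 0.956 = 0.31644
  26: 1 × 0.251 × 0.937 = 0.23519
  27: 1 × 0.222 × 0.936 = 0.20779
  28: 1 × 0.243 × 0.929 = 0.22575
  29: 1 × 0.183 × 0.911 = 0.16671
  30: 1 × 0.163 × 0.901 = 0.14686
  31: 1 × 0.125 × 0.895 = 0.11188
  32: 1 × 0.101 × 0.881 = 0.08898
  33: 1 × 0.066 × 0.875 = 0.05775
  34: 1 × 0.048 × 0.870 = 0.04176
Sum = 1.93376
NRR = 0.488 × 1.93376 = 0.94367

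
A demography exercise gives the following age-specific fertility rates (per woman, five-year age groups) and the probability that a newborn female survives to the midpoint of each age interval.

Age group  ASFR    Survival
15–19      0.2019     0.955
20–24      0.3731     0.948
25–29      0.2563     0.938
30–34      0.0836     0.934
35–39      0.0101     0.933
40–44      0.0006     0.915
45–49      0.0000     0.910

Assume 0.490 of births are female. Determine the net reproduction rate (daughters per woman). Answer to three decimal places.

Proportion female at birth = 0.490.
Each age group contributes 5 × ASFR × survival:
  15–19: 5 × 0.2019 × 0.955 = 0.96407
  20–24: 5 × 0.3731 × 0.948 = 1.76849
  25–29: 5 × 0.2563 × 0.938 = 1.20205
  30–34: 5 × 0.0836 × 0.934 = 0.39041
  35–39: 5 × 0.0101 × 0.933 = 0.04712
  40–44: 5 × 0.0006 × 0.915 = 0.00275
  45–49: 5 × 0.0000 × 0.910 = 0.00000
Sum = 4.37489
NRR = 0.490 × 4.37489 = 2.14370

2.144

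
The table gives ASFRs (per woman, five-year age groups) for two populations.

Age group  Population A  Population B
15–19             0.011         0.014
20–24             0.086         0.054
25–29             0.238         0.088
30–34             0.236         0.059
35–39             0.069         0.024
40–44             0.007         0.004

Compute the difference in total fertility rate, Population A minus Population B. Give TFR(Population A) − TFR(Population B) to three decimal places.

Population A:
  Sum of ASFRs = 0.011 + 0.086 + 0.238 + 0.236 + 0.069 + 0.007 = 0.647
  TFR = 5 × 0.647 = 3.235
Population B:
  Sum of ASFRs = 0.014 + 0.054 + 0.088 + 0.059 + 0.024 + 0.004 = 0.243
  TFR = 5 × 0.243 = 1.215
Difference = 3.235 − 1.215 = 2.02

2.020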